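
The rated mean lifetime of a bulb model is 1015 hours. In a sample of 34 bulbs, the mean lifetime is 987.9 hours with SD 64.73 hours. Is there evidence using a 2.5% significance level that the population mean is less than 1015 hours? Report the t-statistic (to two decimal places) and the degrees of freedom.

t = -2.44, df = 33

H0: μ = 1015; H1: μ < 1015 (one-sample t-test, left-tailed).
t = (x̄ − μ₀)/(s/√n) = (987.9 − 1015)/(64.73/√34) = -2.44
df = n − 1 = 33
p-value = P(T ≤ -2.44) ≈ 0.010
Since p ≈ 0.010 < α = 0.025, reject H0; the evidence is statistically significant.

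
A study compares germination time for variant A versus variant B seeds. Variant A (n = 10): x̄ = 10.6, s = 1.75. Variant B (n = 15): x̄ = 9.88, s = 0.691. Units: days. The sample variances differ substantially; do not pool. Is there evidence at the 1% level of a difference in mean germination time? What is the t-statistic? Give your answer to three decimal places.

Let group 1 = variant A, group 2 = variant B. H0: μ_1 = μ_2; H1: μ_1 ≠ μ_2 (Welch's two-sample t-test, two-sided).
t = (x̄_1 − x̄_2)/√(s_1²/n_1 + s_2²/n_2) = (10.6 − 9.88)/√(1.75²/10 + 0.691²/15) = 1.238
Welch–Satterthwaite df ≈ 10.89
Two-sided p-value ≈ 0.242
Since p ≈ 0.242 > α = 0.01, fail to reject H0; the evidence is not statistically significant.

1.238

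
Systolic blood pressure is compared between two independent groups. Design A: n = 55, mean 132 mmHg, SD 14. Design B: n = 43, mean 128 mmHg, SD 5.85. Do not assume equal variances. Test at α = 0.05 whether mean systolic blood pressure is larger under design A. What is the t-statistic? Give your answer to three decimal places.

1.916

Let group 1 = design A, group 2 = design B. H0: μ_1 = μ_2; H1: μ_1 > μ_2 (Welch's two-sample t-test, right-tailed).
t = (x̄_1 − x̄_2)/√(s_1²/n_1 + s_2²/n_2) = (132 − 128)/√(14²/55 + 5.85²/43) = 1.916
Welch–Satterthwaite df ≈ 75.94
p-value = P(T ≥ 1.916) ≈ 0.0296
Since p ≈ 0.0296 < α = 0.05, reject H0; the data support H1.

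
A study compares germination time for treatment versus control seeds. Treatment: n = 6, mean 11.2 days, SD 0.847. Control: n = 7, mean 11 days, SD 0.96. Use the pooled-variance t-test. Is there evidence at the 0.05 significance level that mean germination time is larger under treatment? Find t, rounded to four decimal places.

Let group 1 = treatment, group 2 = control. H0: μ_1 = μ_2; H1: μ_1 > μ_2 (two-sample pooled-variance t-test, right-tailed).
s_p² = [(6−1)·0.847² + (7−1)·0.96²]/(6+7−2) = 0.828786
t = (11.2 − 11)/√[0.828786·(1/6 + 1/7)] = 0.3949
df = n₁ + n₂ − 2 = 11
p-value = P(T ≥ 0.3949) ≈ 0.350
Since p ≈ 0.350 > α = 0.05, fail to reject H0; the evidence is not statistically significant.

0.3949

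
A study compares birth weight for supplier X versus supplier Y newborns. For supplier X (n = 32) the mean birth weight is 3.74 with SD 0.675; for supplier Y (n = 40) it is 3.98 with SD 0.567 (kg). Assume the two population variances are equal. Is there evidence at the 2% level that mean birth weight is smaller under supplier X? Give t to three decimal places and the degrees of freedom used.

t = -1.640, df = 70

Let group 1 = supplier X, group 2 = supplier Y. H0: μ_1 = μ_2; H1: μ_1 < μ_2 (two-sample pooled-variance t-test, left-tailed).
s_p² = [(32−1)·0.675² + (40−1)·0.567²]/(32+40−2) = 0.380892
t = (3.74 − 3.98)/√[0.380892·(1/32 + 1/40)] = -1.640
df = n₁ + n₂ − 2 = 70
p-value = P(T ≤ -1.640) ≈ 0.053
Since p ≈ 0.053 > α = 0.02, fail to reject H0; the data do not provide sufficient evidence against H0.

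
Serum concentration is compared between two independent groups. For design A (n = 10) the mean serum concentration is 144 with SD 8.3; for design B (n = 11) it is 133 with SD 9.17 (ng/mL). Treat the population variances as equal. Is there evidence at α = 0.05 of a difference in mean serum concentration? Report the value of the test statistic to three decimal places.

Let group 1 = design A, group 2 = design B. H0: μ_1 = μ_2; H1: μ_1 ≠ μ_2 (two-sample pooled-variance t-test, two-sided).
s_p² = [(10−1)·8.3² + (11−1)·9.17²]/(10+11−2) = 76.8894
t = (144 − 133)/√[76.8894·(1/10 + 1/11)] = 2.871
df = n₁ + n₂ − 2 = 19
Two-sided p-value ≈ 0.010
Since p ≈ 0.010 < α = 0.05, reject H0; the data support H1.

2.871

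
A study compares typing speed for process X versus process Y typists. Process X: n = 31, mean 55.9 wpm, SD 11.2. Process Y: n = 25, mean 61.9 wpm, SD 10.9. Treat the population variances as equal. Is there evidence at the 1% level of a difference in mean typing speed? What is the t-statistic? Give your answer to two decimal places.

-2.02

Let group 1 = process X, group 2 = process Y. H0: μ_1 = μ_2; H1: μ_1 ≠ μ_2 (two-sample pooled-variance t-test, two-sided).
s_p² = [(31−1)·11.2² + (25−1)·10.9²]/(31+25−2) = 122.493
t = (55.9 − 61.9)/√[122.493·(1/31 + 1/25)] = -2.02
df = n₁ + n₂ − 2 = 54
Two-sided p-value ≈ 0.049
Since p ≈ 0.049 > α = 0.01, fail to reject H0; the evidence is not statistically significant.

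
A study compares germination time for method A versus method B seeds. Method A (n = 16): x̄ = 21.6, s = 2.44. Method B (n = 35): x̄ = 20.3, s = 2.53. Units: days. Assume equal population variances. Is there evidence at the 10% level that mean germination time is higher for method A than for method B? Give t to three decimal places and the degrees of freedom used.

Let group 1 = method A, group 2 = method B. H0: μ_1 = μ_2; H1: μ_1 > μ_2 (two-sample pooled-variance t-test, right-tailed).
s_p² = [(16−1)·2.44² + (35−1)·2.53²]/(16+35−2) = 6.26397
t = (21.6 − 20.3)/√[6.26397·(1/16 + 1/35)] = 1.721
df = n₁ + n₂ − 2 = 49
p-value = P(T ≥ 1.721) ≈ 0.046
Since p ≈ 0.046 < α = 0.1, reject H0; the evidence is statistically significant.

t = 1.721, df = 49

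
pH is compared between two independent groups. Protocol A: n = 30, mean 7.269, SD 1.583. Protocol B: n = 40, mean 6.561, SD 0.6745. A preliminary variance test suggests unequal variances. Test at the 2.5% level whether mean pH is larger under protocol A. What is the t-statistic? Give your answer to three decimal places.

Let group 1 = protocol A, group 2 = protocol B. H0: μ_1 = μ_2; H1: μ_1 > μ_2 (Welch's two-sample t-test, right-tailed).
t = (x̄_1 − x̄_2)/√(s_1²/n_1 + s_2²/n_2) = (7.269 − 6.561)/√(1.583²/30 + 0.6745²/40) = 2.298
Welch–Satterthwaite df ≈ 36.93
p-value = P(T ≥ 2.298) ≈ 0.0137
Since p ≈ 0.0137 < α = 0.025, reject H0; the evidence is statistically significant.

2.298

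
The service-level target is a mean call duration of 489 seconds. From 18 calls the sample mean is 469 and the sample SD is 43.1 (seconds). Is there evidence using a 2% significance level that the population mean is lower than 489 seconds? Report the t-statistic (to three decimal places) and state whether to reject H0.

H0: μ = 489; H1: μ < 489 (one-sample t-test, left-tailed).
t = (x̄ − μ₀)/(s/√n) = (469 − 489)/(43.1/√18) = -1.969
df = n − 1 = 17
p-value = P(T ≤ -1.969) ≈ 0.0328
Since p ≈ 0.0328 > α = 0.02, fail to reject H0; the data do not provide sufficient evidence against H0.

t = -1.969; fail to reject H0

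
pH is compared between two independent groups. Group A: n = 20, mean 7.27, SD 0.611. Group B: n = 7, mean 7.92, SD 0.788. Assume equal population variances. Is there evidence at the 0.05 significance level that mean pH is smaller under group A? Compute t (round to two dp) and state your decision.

Let group 1 = group A, group 2 = group B. H0: μ_1 = μ_2; H1: μ_1 < μ_2 (two-sample pooled-variance t-test, left-tailed).
s_p² = [(20−1)·0.611² + (7−1)·0.788²]/(20+7−2) = 0.432751
t = (7.27 − 7.92)/√[0.432751·(1/20 + 1/7)] = -2.25
df = n₁ + n₂ − 2 = 25
p-value = P(T ≤ -2.25) ≈ 0.017
Since p ≈ 0.017 < α = 0.05, reject H0; the evidence is statistically significant.

t = -2.25; reject H0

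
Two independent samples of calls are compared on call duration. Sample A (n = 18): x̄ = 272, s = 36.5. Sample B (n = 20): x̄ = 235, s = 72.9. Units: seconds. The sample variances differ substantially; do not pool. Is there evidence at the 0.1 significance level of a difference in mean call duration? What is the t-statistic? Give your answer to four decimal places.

2.0074

Let group 1 = sample A, group 2 = sample B. H0: μ_1 = μ_2; H1: μ_1 ≠ μ_2 (Welch's two-sample t-test, two-sided).
t = (x̄_1 − x̄_2)/√(s_1²/n_1 + s_2²/n_2) = (272 − 235)/√(36.5²/18 + 72.9²/20) = 2.0074
Welch–Satterthwaite df ≈ 28.58
Two-sided p-value ≈ 0.054
Since p ≈ 0.054 < α = 0.1, reject H0; the evidence is statistically significant.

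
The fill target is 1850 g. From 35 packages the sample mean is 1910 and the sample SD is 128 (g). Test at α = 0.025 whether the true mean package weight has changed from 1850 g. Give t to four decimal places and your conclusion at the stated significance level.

t = 2.7732; reject H0

H0: μ = 1850; H1: μ ≠ 1850 (one-sample t-test, two-sided).
t = (x̄ − μ₀)/(s/√n) = (1910 − 1850)/(128/√35) = 2.7732
df = n − 1 = 34
Two-sided p-value ≈ 0.009
Since p ≈ 0.009 < α = 0.025, reject H0; the data support H1.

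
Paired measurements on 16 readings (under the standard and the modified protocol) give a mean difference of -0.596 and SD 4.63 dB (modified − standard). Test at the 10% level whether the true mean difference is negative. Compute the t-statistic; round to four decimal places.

H0: μ_d = 0; H1: μ_d < 0 (paired t-test on the differences, left-tailed).
t = d̄/(s_d/√n) = -0.596/(4.63/√16) = -0.5149
df = n − 1 = 15
p-value = P(T ≤ -0.5149) ≈ 0.3071
Since p ≈ 0.3071 > α = 0.1, fail to reject H0; the evidence is not statistically significant.

-0.5149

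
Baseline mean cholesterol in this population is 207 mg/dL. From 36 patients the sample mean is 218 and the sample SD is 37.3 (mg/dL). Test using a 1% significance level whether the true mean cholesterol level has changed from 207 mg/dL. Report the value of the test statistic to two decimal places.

1.77

H0: μ = 207; H1: μ ≠ 207 (one-sample t-test, two-sided).
t = (x̄ − μ₀)/(s/√n) = (218 − 207)/(37.3/√36) = 1.77
df = n − 1 = 35
Two-sided p-value ≈ 0.0855
Since p ≈ 0.0855 > α = 0.01, fail to reject H0; the evidence is not statistically significant.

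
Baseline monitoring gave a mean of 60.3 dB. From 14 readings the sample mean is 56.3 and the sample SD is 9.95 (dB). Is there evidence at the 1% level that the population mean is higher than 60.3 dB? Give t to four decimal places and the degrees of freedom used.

t = -1.5042, df = 13

H0: μ = 60.3; H1: μ > 60.3 (one-sample t-test, right-tailed).
t = (x̄ − μ₀)/(s/√n) = (56.3 − 60.3)/(9.95/√14) = -1.5042
df = n − 1 = 13
p-value = P(T ≥ -1.5042) ≈ 0.922
Since p ≈ 0.922 > α = 0.01, fail to reject H0; the evidence is not statistically significant.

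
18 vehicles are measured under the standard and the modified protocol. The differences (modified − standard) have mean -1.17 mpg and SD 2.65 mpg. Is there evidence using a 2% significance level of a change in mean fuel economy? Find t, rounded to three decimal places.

H0: μ_d = 0; H1: μ_d ≠ 0 (paired t-test on the differences, two-sided).
t = d̄/(s_d/√n) = -1.17/(2.65/√18) = -1.873
df = n − 1 = 17
Two-sided p-value ≈ 0.0783
Since p ≈ 0.0783 > α = 0.02, fail to reject H0; the data do not provide sufficient evidence against H0.

-1.873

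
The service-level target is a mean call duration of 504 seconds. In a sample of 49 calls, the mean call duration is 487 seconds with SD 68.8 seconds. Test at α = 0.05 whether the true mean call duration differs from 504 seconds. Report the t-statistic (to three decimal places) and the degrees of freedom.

H0: μ = 504; H1: μ ≠ 504 (one-sample t-test, two-sided).
t = (x̄ − μ₀)/(s/√n) = (487 − 504)/(68.8/√49) = -1.730
df = n − 1 = 48
Two-sided p-value ≈ 0.090
Since p ≈ 0.090 > α = 0.05, fail to reject H0; the evidence is not statistically significant.

t = -1.730, df = 48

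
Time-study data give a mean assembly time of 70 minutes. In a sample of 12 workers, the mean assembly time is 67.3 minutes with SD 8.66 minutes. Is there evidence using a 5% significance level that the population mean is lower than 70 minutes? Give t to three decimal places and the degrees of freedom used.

t = -1.080, df = 11

H0: μ = 70; H1: μ < 70 (one-sample t-test, left-tailed).
t = (x̄ − μ₀)/(s/√n) = (67.3 − 70)/(8.66/√12) = -1.080
df = n − 1 = 11
p-value = P(T ≤ -1.080) ≈ 0.152
Since p ≈ 0.152 > α = 0.05, fail to reject H0; the evidence is not statistically significant.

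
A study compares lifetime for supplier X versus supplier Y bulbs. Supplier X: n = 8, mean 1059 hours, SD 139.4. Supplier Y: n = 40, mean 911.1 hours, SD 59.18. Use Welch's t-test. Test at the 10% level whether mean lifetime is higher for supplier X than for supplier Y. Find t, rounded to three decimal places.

2.948

Let group 1 = supplier X, group 2 = supplier Y. H0: μ_1 = μ_2; H1: μ_1 > μ_2 (Welch's two-sample t-test, right-tailed).
t = (x̄_1 − x̄_2)/√(s_1²/n_1 + s_2²/n_2) = (1059 − 911.1)/√(139.4²/8 + 59.18²/40) = 2.948
Welch–Satterthwaite df ≈ 7.51
p-value = P(T ≥ 2.948) ≈ 0.010
Since p ≈ 0.010 < α = 0.1, reject H0; the data support H1.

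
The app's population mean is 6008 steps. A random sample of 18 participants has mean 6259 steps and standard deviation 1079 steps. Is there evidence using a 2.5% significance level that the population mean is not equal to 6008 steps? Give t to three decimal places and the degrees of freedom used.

H0: μ = 6008; H1: μ ≠ 6008 (one-sample t-test, two-sided).
t = (x̄ − μ₀)/(s/√n) = (6259 − 6008)/(1079/√18) = 0.987
df = n − 1 = 17
Two-sided p-value ≈ 0.3375
Since p ≈ 0.3375 > α = 0.025, fail to reject H0; the evidence is not statistically significant.

t = 0.987, df = 17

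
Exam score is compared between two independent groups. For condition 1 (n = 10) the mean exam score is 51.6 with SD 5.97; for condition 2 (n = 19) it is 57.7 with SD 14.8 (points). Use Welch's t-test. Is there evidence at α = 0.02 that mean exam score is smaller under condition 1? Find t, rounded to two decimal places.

-1.57

Let group 1 = condition 1, group 2 = condition 2. H0: μ_1 = μ_2; H1: μ_1 < μ_2 (Welch's two-sample t-test, left-tailed).
t = (x̄_1 − x̄_2)/√(s_1²/n_1 + s_2²/n_2) = (51.6 − 57.7)/√(5.97²/10 + 14.8²/19) = -1.57
Welch–Satterthwaite df ≈ 25.90
p-value = P(T ≤ -1.57) ≈ 0.0643
Since p ≈ 0.0643 > α = 0.02, fail to reject H0; the evidence is not statistically significant.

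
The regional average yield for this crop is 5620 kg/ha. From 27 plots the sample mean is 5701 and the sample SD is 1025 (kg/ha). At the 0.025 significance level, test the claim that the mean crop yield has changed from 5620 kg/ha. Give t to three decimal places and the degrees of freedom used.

t = 0.411, df = 26

H0: μ = 5620; H1: μ ≠ 5620 (one-sample t-test, two-sided).
t = (x̄ − μ₀)/(s/√n) = (5701 − 5620)/(1025/√27) = 0.411
df = n − 1 = 26
Two-sided p-value ≈ 0.6847
Since p ≈ 0.6847 > α = 0.025, fail to reject H0; the evidence is not statistically significant.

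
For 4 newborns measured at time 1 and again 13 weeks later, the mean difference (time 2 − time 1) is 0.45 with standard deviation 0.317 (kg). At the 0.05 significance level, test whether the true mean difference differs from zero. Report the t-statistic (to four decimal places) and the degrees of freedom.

t = 2.8391, df = 3

H0: μ_d = 0; H1: μ_d ≠ 0 (paired t-test on the differences, two-sided).
t = d̄/(s_d/√n) = 0.45/(0.317/√4) = 2.8391
df = n − 1 = 3
Two-sided p-value ≈ 0.066
Since p ≈ 0.066 > α = 0.05, fail to reject H0; the evidence is not statistically significant.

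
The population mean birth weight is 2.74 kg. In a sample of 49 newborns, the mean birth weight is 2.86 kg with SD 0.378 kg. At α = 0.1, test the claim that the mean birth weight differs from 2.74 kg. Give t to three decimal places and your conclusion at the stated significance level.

H0: μ = 2.74; H1: μ ≠ 2.74 (one-sample t-test, two-sided).
t = (x̄ − μ₀)/(s/√n) = (2.86 − 2.74)/(0.378/√49) = 2.222
df = n − 1 = 48
Two-sided p-value ≈ 0.0310
Since p ≈ 0.0310 < α = 0.1, reject H0; the data support H1.

t = 2.222; reject H0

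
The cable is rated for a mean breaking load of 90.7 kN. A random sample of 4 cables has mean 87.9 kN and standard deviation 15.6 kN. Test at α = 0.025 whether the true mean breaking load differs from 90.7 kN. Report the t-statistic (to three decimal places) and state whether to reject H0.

t = -0.359; fail to reject H0

H0: μ = 90.7; H1: μ ≠ 90.7 (one-sample t-test, two-sided).
t = (x̄ − μ₀)/(s/√n) = (87.9 − 90.7)/(15.6/√4) = -0.359
df = n − 1 = 3
Two-sided p-value ≈ 0.7434
Since p ≈ 0.7434 > α = 0.025, fail to reject H0; the evidence is not statistically significant.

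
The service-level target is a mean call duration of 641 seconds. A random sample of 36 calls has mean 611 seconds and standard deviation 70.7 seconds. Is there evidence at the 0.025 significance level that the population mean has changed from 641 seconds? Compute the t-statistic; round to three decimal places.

H0: μ = 641; H1: μ ≠ 641 (one-sample t-test, two-sided).
t = (x̄ − μ₀)/(s/√n) = (611 − 641)/(70.7/√36) = -2.546
df = n − 1 = 35
Two-sided p-value ≈ 0.015
Since p ≈ 0.015 < α = 0.025, reject H0; the evidence is statistically significant.

-2.546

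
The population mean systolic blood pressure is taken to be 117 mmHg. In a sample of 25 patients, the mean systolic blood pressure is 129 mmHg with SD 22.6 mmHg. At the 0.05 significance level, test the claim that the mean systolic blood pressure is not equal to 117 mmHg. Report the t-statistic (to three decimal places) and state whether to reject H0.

t = 2.655; reject H0

H0: μ = 117; H1: μ ≠ 117 (one-sample t-test, two-sided).
t = (x̄ − μ₀)/(s/√n) = (129 − 117)/(22.6/√25) = 2.655
df = n − 1 = 24
Two-sided p-value ≈ 0.014
Since p ≈ 0.014 < α = 0.05, reject H0; the data support H1.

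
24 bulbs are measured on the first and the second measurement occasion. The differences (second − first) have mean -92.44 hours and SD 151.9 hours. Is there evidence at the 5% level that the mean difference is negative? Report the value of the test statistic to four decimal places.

H0: μ_d = 0; H1: μ_d < 0 (paired t-test on the differences, left-tailed).
t = d̄/(s_d/√n) = -92.44/(151.9/√24) = -2.9813
df = n − 1 = 23
p-value = P(T ≤ -2.9813) ≈ 0.0033
Since p ≈ 0.0033 < α = 0.05, reject H0; the evidence is statistically significant.

-2.9813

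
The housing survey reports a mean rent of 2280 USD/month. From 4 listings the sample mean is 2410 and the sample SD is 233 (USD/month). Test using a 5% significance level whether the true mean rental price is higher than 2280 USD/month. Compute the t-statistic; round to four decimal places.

H0: μ = 2280; H1: μ > 2280 (one-sample t-test, right-tailed).
t = (x̄ − μ₀)/(s/√n) = (2410 − 2280)/(233/√4) = 1.1159
df = n − 1 = 3
p-value = P(T ≥ 1.1159) ≈ 0.173
Since p ≈ 0.173 > α = 0.05, fail to reject H0; the evidence is not statistically significant.

1.1159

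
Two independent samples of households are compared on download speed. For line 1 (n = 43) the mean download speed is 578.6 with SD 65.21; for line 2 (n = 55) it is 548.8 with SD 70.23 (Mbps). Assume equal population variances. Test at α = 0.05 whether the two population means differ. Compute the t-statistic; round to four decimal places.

Let group 1 = line 1, group 2 = line 2. H0: μ_1 = μ_2; H1: μ_1 ≠ μ_2 (two-sample pooled-variance t-test, two-sided).
s_p² = [(43−1)·65.21² + (55−1)·70.23²]/(43+55−2) = 4634.79
t = (578.6 − 548.8)/√[4634.79·(1/43 + 1/55)] = 2.1503
df = n₁ + n₂ − 2 = 96
Two-sided p-value ≈ 0.034
Since p ≈ 0.034 < α = 0.05, reject H0; the evidence is statistically significant.

2.1503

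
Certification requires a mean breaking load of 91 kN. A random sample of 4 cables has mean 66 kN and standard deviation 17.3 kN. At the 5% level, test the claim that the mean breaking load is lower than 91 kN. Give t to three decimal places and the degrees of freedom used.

t = -2.890, df = 3

H0: μ = 91; H1: μ < 91 (one-sample t-test, left-tailed).
t = (x̄ − μ₀)/(s/√n) = (66 − 91)/(17.3/√4) = -2.890
df = n − 1 = 3
p-value = P(T ≤ -2.890) ≈ 0.032
Since p ≈ 0.032 < α = 0.05, reject H0; the evidence is statistically significant.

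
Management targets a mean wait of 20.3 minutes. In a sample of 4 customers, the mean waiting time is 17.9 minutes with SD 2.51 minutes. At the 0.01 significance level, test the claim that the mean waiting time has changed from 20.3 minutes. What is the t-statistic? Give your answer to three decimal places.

H0: μ = 20.3; H1: μ ≠ 20.3 (one-sample t-test, two-sided).
t = (x̄ − μ₀)/(s/√n) = (17.9 − 20.3)/(2.51/√4) = -1.912
df = n − 1 = 3
Two-sided p-value ≈ 0.1518
Since p ≈ 0.1518 > α = 0.01, fail to reject H0; the data do not provide sufficient evidence against H0.

-1.912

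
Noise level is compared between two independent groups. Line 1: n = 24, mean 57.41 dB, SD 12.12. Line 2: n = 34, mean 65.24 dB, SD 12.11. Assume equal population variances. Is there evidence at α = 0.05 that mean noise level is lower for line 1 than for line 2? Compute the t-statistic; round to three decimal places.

-2.424

Let group 1 = line 1, group 2 = line 2. H0: μ_1 = μ_2; H1: μ_1 < μ_2 (two-sample pooled-variance t-test, left-tailed).
s_p² = [(24−1)·12.12² + (34−1)·12.11²]/(24+34−2) = 146.752
t = (57.41 − 65.24)/√[146.752·(1/24 + 1/34)] = -2.424
df = n₁ + n₂ − 2 = 56
p-value = P(T ≤ -2.424) ≈ 0.0093
Since p ≈ 0.0093 < α = 0.05, reject H0; the data support H1.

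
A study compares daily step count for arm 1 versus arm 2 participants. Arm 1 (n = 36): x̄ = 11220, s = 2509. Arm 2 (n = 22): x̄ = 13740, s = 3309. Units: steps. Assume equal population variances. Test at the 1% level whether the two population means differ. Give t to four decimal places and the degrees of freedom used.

Let group 1 = arm 1, group 2 = arm 2. H0: μ_1 = μ_2; H1: μ_1 ≠ μ_2 (two-sample pooled-variance t-test, two-sided).
s_p² = [(36−1)·2509² + (22−1)·3309²]/(36+22−2) = 8040480
t = (11220 − 13740)/√[8040480·(1/36 + 1/22)] = -3.2840
df = n₁ + n₂ − 2 = 56
Two-sided p-value ≈ 0.0018
Since p ≈ 0.0018 < α = 0.01, reject H0; the evidence is statistically significant.

t = -3.2840, df = 56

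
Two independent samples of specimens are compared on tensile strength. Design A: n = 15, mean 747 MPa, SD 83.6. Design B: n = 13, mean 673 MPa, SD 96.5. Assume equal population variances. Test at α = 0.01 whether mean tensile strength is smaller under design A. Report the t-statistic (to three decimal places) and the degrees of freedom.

Let group 1 = design A, group 2 = design B. H0: μ_1 = μ_2; H1: μ_1 < μ_2 (two-sample pooled-variance t-test, left-tailed).
s_p² = [(15−1)·83.6² + (13−1)·96.5²]/(15+13−2) = 8061.25
t = (747 − 673)/√[8061.25·(1/15 + 1/13)] = 2.175
df = n₁ + n₂ − 2 = 26
p-value = P(T ≤ 2.175) ≈ 0.9805
Since p ≈ 0.9805 > α = 0.01, fail to reject H0; the data do not provide sufficient evidence against H0.

t = 2.175, df = 26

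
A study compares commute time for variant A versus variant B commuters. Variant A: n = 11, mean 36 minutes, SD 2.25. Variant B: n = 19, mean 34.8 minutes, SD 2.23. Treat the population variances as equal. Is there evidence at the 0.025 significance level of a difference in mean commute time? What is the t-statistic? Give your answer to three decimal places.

Let group 1 = variant A, group 2 = variant B. H0: μ_1 = μ_2; H1: μ_1 ≠ μ_2 (two-sample pooled-variance t-test, two-sided).
s_p² = [(11−1)·2.25² + (19−1)·2.23²]/(11+19−2) = 5.0049
t = (36 − 34.8)/√[5.0049·(1/11 + 1/19)] = 1.416
df = n₁ + n₂ − 2 = 28
Two-sided p-value ≈ 0.168
Since p ≈ 0.168 > α = 0.025, fail to reject H0; the data do not provide sufficient evidence against H0.

1.416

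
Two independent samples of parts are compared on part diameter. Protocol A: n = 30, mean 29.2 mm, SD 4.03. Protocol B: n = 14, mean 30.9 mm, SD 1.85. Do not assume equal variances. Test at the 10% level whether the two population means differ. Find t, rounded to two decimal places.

-1.92

Let group 1 = protocol A, group 2 = protocol B. H0: μ_1 = μ_2; H1: μ_1 ≠ μ_2 (Welch's two-sample t-test, two-sided).
t = (x̄_1 − x̄_2)/√(s_1²/n_1 + s_2²/n_2) = (29.2 − 30.9)/√(4.03²/30 + 1.85²/14) = -1.92
Welch–Satterthwaite df ≈ 42.00
Two-sided p-value ≈ 0.062
Since p ≈ 0.062 < α = 0.1, reject H0; the data support H1.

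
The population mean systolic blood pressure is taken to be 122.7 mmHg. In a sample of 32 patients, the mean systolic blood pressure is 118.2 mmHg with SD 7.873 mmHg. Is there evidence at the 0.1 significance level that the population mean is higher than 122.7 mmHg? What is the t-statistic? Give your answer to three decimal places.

-3.233

H0: μ = 122.7; H1: μ > 122.7 (one-sample t-test, right-tailed).
t = (x̄ − μ₀)/(s/√n) = (118.2 − 122.7)/(7.873/√32) = -3.233
df = n − 1 = 31
p-value = P(T ≥ -3.233) ≈ 0.9985
Since p ≈ 0.9985 > α = 0.1, fail to reject H0; the data do not provide sufficient evidence against H0.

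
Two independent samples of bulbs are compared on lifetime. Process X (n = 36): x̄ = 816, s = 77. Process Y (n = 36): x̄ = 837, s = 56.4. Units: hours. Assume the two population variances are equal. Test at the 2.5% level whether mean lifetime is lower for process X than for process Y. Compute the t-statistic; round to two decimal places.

Let group 1 = process X, group 2 = process Y. H0: μ_1 = μ_2; H1: μ_1 < μ_2 (two-sample pooled-variance t-test, left-tailed).
s_p² = [(36−1)·77² + (36−1)·56.4²]/(36+36−2) = 4554.98
t = (816 − 837)/√[4554.98·(1/36 + 1/36)] = -1.32
df = n₁ + n₂ − 2 = 70
p-value = P(T ≤ -1.32) ≈ 0.0955
Since p ≈ 0.0955 > α = 0.025, fail to reject H0; the data do not provide sufficient evidence against H0.

-1.32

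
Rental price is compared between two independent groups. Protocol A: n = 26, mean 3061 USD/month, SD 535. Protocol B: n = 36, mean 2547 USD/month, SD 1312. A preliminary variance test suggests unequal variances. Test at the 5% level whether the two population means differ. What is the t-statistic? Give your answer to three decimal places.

2.119

Let group 1 = protocol A, group 2 = protocol B. H0: μ_1 = μ_2; H1: μ_1 ≠ μ_2 (Welch's two-sample t-test, two-sided).
t = (x̄_1 − x̄_2)/√(s_1²/n_1 + s_2²/n_2) = (3061 − 2547)/√(535²/26 + 1312²/36) = 2.119
Welch–Satterthwaite df ≈ 49.31
Two-sided p-value ≈ 0.039
Since p ≈ 0.039 < α = 0.05, reject H0; the evidence is statistically significant.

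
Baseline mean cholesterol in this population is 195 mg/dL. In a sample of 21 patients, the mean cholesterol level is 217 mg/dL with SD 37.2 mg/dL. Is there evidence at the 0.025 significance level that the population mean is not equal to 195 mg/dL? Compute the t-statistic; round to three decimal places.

H0: μ = 195; H1: μ ≠ 195 (one-sample t-test, two-sided).
t = (x̄ − μ₀)/(s/√n) = (217 − 195)/(37.2/√21) = 2.710
df = n − 1 = 20
Two-sided p-value ≈ 0.013
Since p ≈ 0.013 < α = 0.025, reject H0; the evidence is statistically significant.

2.710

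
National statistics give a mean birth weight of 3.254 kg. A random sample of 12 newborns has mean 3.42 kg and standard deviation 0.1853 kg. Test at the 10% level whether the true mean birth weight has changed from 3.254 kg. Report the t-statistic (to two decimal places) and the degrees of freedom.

H0: μ = 3.254; H1: μ ≠ 3.254 (one-sample t-test, two-sided).
t = (x̄ − μ₀)/(s/√n) = (3.42 − 3.254)/(0.1853/√12) = 3.10
df = n − 1 = 11
Two-sided p-value ≈ 0.0100
Since p ≈ 0.0100 < α = 0.1, reject H0; the data support H1.

t = 3.10, df = 11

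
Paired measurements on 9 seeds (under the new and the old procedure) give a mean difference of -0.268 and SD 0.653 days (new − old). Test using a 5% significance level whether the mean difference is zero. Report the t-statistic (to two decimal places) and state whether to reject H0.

t = -1.23; fail to reject H0

H0: μ_d = 0; H1: μ_d ≠ 0 (paired t-test on the differences, two-sided).
t = d̄/(s_d/√n) = -0.268/(0.653/√9) = -1.23
df = n − 1 = 8
Two-sided p-value ≈ 0.2532
Since p ≈ 0.2532 > α = 0.05, fail to reject H0; the evidence is not statistically significant.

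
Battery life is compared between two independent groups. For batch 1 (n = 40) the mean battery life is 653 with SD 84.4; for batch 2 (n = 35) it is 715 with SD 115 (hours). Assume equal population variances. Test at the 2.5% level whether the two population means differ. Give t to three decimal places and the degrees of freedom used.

Let group 1 = batch 1, group 2 = batch 2. H0: μ_1 = μ_2; H1: μ_1 ≠ μ_2 (two-sample pooled-variance t-test, two-sided).
s_p² = [(40−1)·84.4² + (35−1)·115²]/(40+35−2) = 9965.22
t = (653 − 715)/√[9965.22·(1/40 + 1/35)] = -2.683
df = n₁ + n₂ − 2 = 73
Two-sided p-value ≈ 0.009
Since p ≈ 0.009 < α = 0.025, reject H0; the evidence is statistically significant.

t = -2.683, df = 73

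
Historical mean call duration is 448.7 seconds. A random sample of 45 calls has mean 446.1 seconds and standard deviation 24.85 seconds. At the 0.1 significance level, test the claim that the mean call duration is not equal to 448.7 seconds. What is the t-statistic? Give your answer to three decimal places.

H0: μ = 448.7; H1: μ ≠ 448.7 (one-sample t-test, two-sided).
t = (x̄ − μ₀)/(s/√n) = (446.1 − 448.7)/(24.85/√45) = -0.702
df = n − 1 = 44
Two-sided p-value ≈ 0.4865
Since p ≈ 0.4865 > α = 0.1, fail to reject H0; the evidence is not statistically significant.

-0.702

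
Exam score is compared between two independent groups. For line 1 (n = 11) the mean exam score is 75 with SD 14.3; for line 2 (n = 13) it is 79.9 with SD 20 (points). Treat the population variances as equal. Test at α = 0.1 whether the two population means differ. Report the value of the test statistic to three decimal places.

Let group 1 = line 1, group 2 = line 2. H0: μ_1 = μ_2; H1: μ_1 ≠ μ_2 (two-sample pooled-variance t-test, two-sided).
s_p² = [(11−1)·14.3² + (13−1)·20²]/(11+13−2) = 311.132
t = (75 − 79.9)/√[311.132·(1/11 + 1/13)] = -0.678
df = n₁ + n₂ − 2 = 22
Two-sided p-value ≈ 0.505
Since p ≈ 0.505 > α = 0.1, fail to reject H0; the evidence is not statistically significant.

-0.678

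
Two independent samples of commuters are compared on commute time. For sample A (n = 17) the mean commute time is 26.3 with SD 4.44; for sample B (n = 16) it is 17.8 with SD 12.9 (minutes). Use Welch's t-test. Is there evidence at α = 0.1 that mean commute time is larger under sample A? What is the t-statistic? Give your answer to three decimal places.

2.500

Let group 1 = sample A, group 2 = sample B. H0: μ_1 = μ_2; H1: μ_1 > μ_2 (Welch's two-sample t-test, right-tailed).
t = (x̄_1 − x̄_2)/√(s_1²/n_1 + s_2²/n_2) = (26.3 − 17.8)/√(4.44²/17 + 12.9²/16) = 2.500
Welch–Satterthwaite df ≈ 18.32
p-value = P(T ≥ 2.500) ≈ 0.011
Since p ≈ 0.011 < α = 0.1, reject H0; the data support H1.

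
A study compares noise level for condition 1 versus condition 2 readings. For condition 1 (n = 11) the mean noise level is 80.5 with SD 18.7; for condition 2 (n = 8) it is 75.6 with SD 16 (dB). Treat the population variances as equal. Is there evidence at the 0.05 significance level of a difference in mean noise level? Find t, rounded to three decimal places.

0.598

Let group 1 = condition 1, group 2 = condition 2. H0: μ_1 = μ_2; H1: μ_1 ≠ μ_2 (two-sample pooled-variance t-test, two-sided).
s_p² = [(11−1)·18.7² + (8−1)·16²]/(11+8−2) = 311.112
t = (80.5 − 75.6)/√[311.112·(1/11 + 1/8)] = 0.598
df = n₁ + n₂ − 2 = 17
Two-sided p-value ≈ 0.558
Since p ≈ 0.558 > α = 0.05, fail to reject H0; the evidence is not statistically significant.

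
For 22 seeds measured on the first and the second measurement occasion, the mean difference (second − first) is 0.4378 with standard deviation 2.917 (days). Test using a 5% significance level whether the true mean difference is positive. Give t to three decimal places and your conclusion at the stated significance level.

t = 0.704; fail to reject H0

H0: μ_d = 0; H1: μ_d > 0 (paired t-test on the differences, right-tailed).
t = d̄/(s_d/√n) = 0.4378/(2.917/√22) = 0.704
df = n − 1 = 21
p-value = P(T ≥ 0.704) ≈ 0.245
Since p ≈ 0.245 > α = 0.05, fail to reject H0; the data do not provide sufficient evidence against H0.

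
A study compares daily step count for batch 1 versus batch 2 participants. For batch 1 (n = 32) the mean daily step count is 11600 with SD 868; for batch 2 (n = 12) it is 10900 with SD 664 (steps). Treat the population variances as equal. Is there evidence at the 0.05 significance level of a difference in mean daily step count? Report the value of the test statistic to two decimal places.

2.52

Let group 1 = batch 1, group 2 = batch 2. H0: μ_1 = μ_2; H1: μ_1 ≠ μ_2 (two-sample pooled-variance t-test, two-sided).
s_p² = [(32−1)·868² + (12−1)·664²]/(32+12−2) = 671571
t = (11600 − 10900)/√[671571·(1/32 + 1/12)] = 2.52
df = n₁ + n₂ − 2 = 42
Two-sided p-value ≈ 0.0155
Since p ≈ 0.0155 < α = 0.05, reject H0; the data support H1.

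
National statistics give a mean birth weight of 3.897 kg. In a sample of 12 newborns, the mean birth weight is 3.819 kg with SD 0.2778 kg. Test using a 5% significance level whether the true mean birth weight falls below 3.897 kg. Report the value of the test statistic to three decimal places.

-0.973

H0: μ = 3.897; H1: μ < 3.897 (one-sample t-test, left-tailed).
t = (x̄ − μ₀)/(s/√n) = (3.819 − 3.897)/(0.2778/√12) = -0.973
df = n − 1 = 11
p-value = P(T ≤ -0.973) ≈ 0.1758
Since p ≈ 0.1758 > α = 0.05, fail to reject H0; the evidence is not statistically significant.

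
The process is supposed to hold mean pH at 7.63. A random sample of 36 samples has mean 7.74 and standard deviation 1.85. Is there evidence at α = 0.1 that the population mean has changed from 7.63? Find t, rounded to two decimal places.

0.36

H0: μ = 7.63; H1: μ ≠ 7.63 (one-sample t-test, two-sided).
t = (x̄ − μ₀)/(s/√n) = (7.74 − 7.63)/(1.85/√36) = 0.36
df = n − 1 = 35
Two-sided p-value ≈ 0.723
Since p ≈ 0.723 > α = 0.1, fail to reject H0; the evidence is not statistically significant.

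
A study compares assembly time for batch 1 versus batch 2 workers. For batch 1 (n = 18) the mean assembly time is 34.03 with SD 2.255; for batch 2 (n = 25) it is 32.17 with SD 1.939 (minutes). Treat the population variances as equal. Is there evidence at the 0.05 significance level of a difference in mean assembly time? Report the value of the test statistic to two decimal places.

Let group 1 = batch 1, group 2 = batch 2. H0: μ_1 = μ_2; H1: μ_1 ≠ μ_2 (two-sample pooled-variance t-test, two-sided).
s_p² = [(18−1)·2.255² + (25−1)·1.939²]/(18+25−2) = 4.30924
t = (34.03 − 32.17)/√[4.30924·(1/18 + 1/25)] = 2.90
df = n₁ + n₂ − 2 = 41
Two-sided p-value ≈ 0.006
Since p ≈ 0.006 < α = 0.05, reject H0; the data support H1.

2.90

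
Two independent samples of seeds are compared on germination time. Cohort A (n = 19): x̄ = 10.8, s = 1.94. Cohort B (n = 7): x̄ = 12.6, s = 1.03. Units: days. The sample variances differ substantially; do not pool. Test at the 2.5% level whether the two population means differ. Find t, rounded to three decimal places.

-3.044

Let group 1 = cohort A, group 2 = cohort B. H0: μ_1 = μ_2; H1: μ_1 ≠ μ_2 (Welch's two-sample t-test, two-sided).
t = (x̄_1 − x̄_2)/√(s_1²/n_1 + s_2²/n_2) = (10.8 − 12.6)/√(1.94²/19 + 1.03²/7) = -3.044
Welch–Satterthwaite df ≈ 20.35
Two-sided p-value ≈ 0.006
Since p ≈ 0.006 < α = 0.025, reject H0; the data support H1.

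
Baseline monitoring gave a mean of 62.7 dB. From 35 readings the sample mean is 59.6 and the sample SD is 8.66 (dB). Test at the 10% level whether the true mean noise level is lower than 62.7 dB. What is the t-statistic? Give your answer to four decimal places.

-2.1178

H0: μ = 62.7; H1: μ < 62.7 (one-sample t-test, left-tailed).
t = (x̄ − μ₀)/(s/√n) = (59.6 − 62.7)/(8.66/√35) = -2.1178
df = n − 1 = 34
p-value = P(T ≤ -2.1178) ≈ 0.0208
Since p ≈ 0.0208 < α = 0.1, reject H0; the evidence is statistically significant.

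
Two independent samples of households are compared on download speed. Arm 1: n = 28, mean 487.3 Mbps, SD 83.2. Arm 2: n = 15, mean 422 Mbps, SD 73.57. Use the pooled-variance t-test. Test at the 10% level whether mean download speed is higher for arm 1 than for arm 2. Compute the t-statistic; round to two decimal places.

Let group 1 = arm 1, group 2 = arm 2. H0: μ_1 = μ_2; H1: μ_1 > μ_2 (two-sample pooled-variance t-test, right-tailed).
s_p² = [(28−1)·83.2² + (15−1)·73.57²]/(28+15−2) = 6406.73
t = (487.3 − 422)/√[6406.73·(1/28 + 1/15)] = 2.55
df = n₁ + n₂ − 2 = 41
p-value = P(T ≥ 2.55) ≈ 0.0073
Since p ≈ 0.0073 < α = 0.1, reject H0; the evidence is statistically significant.

2.55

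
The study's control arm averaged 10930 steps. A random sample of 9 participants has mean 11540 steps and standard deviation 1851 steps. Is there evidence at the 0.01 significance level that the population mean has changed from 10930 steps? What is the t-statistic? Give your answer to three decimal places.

0.989

H0: μ = 10930; H1: μ ≠ 10930 (one-sample t-test, two-sided).
t = (x̄ − μ₀)/(s/√n) = (11540 − 10930)/(1851/√9) = 0.989
df = n − 1 = 8
Two-sided p-value ≈ 0.3518
Since p ≈ 0.3518 > α = 0.01, fail to reject H0; the data do not provide sufficient evidence against H0.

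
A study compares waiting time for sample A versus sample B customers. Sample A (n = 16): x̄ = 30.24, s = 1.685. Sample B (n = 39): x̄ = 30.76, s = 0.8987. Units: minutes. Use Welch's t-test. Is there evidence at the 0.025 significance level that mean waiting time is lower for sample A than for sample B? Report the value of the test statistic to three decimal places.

Let group 1 = sample A, group 2 = sample B. H0: μ_1 = μ_2; H1: μ_1 < μ_2 (Welch's two-sample t-test, left-tailed).
t = (x̄_1 − x̄_2)/√(s_1²/n_1 + s_2²/n_2) = (30.24 − 30.76)/√(1.685²/16 + 0.8987²/39) = -1.168
Welch–Satterthwaite df ≈ 18.61
p-value = P(T ≤ -1.168) ≈ 0.129
Since p ≈ 0.129 > α = 0.025, fail to reject H0; the evidence is not statistically significant.

-1.168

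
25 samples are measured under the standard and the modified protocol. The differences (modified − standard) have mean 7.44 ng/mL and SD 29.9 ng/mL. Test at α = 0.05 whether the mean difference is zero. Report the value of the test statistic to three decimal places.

H0: μ_d = 0; H1: μ_d ≠ 0 (paired t-test on the differences, two-sided).
t = d̄/(s_d/√n) = 7.44/(29.9/√25) = 1.244
df = n − 1 = 24
Two-sided p-value ≈ 0.225
Since p ≈ 0.225 > α = 0.05, fail to reject H0; the evidence is not statistically significant.

1.244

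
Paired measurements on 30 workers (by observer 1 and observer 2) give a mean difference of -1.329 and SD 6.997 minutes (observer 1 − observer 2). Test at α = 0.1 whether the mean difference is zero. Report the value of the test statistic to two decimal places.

H0: μ_d = 0; H1: μ_d ≠ 0 (paired t-test on the differences, two-sided).
t = d̄/(s_d/√n) = -1.329/(6.997/√30) = -1.04
df = n − 1 = 29
Two-sided p-value ≈ 0.3068
Since p ≈ 0.3068 > α = 0.1, fail to reject H0; the data do not provide sufficient evidence against H0.

-1.04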